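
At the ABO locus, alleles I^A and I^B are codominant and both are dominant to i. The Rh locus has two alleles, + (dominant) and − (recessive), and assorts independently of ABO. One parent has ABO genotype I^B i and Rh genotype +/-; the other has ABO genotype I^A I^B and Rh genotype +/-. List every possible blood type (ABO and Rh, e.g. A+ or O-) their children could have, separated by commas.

Gametes from I^B i × I^A I^B give offspring ABO genotypes I^A I^B, I^A i, I^B I^B, I^B i, i.e. phenotypes A, B, AB.
Rh cross +/- × +/- → phenotypes Rh+, Rh-.
Combining independently: A+, A-, B+, B-, AB+, AB-.

A+, A-, B+, B-, AB+, AB-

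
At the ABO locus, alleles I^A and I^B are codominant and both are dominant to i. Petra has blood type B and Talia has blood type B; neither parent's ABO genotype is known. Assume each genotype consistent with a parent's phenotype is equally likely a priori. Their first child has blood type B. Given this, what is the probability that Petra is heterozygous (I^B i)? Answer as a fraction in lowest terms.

Possible genotypes: Petra ∈ {I^B I^B, I^B i}; Talia ∈ {I^B I^B, I^B i}.
Weight each parental genotype pair by prior × P(type-B child):
  I^B I^B × I^B I^B: posterior weight 4/15.
  I^B I^B × I^B i: posterior weight 4/15.
  I^B i × I^B I^B: posterior weight 4/15.
  I^B i × I^B i: posterior weight 1/5.
Sum the posterior weight over pairs where Petra is I^B i: 7/15.

7/15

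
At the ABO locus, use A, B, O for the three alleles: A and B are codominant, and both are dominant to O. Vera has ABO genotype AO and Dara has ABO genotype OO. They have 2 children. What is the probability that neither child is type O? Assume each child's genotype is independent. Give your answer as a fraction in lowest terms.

ABO cross AO × OO → 1/2 O, 1/2 A.
So P(type O) = 1/2 per child.
P(not type O) = 1/2 for one child; (1/2)^2 = 1/4.

1/4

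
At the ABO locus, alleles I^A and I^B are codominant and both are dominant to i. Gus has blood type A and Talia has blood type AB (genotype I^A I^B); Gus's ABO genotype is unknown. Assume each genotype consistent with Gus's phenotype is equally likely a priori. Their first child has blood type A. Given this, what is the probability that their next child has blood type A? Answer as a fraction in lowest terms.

1/2

Possible genotypes: Gus ∈ {I^A I^A, I^A i}; Talia ∈ {I^A I^B}.
Weight each parental genotype pair by prior × P(type-A child):
  I^A I^A × I^A I^B: posterior weight 1/2; P(next child type A) = 1/2.
  I^A i × I^A I^B: posterior weight 1/2; P(next child type A) = 1/2.
Weighted sum = 1/2.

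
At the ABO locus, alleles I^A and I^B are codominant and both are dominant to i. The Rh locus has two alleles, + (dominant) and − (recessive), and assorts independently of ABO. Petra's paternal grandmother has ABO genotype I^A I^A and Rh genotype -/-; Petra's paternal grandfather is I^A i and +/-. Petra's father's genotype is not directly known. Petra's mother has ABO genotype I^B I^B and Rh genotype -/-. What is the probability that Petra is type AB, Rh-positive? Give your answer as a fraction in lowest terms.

3/16

Petra's father's ABO genotype from I^A I^A × I^A i: 1/2 I^A I^A, 1/2 I^A i.
Crossing each possibility with the mother I^B I^B and summing P(type AB): 1/2·1 + 1/2·1/2 = 3/4.
Similarly for Rh via the father's Rh distribution: P(Rh+) = 1/4.
Independent loci: 3/4 × 1/4 = 3/16.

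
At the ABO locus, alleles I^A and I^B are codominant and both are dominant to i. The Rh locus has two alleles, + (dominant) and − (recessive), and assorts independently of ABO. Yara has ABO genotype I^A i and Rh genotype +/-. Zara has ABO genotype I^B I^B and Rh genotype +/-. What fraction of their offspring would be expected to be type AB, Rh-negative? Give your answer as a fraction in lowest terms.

1/8

ABO cross I^A i × I^B I^B → offspring phenotypes: 1/2 B, 1/2 AB.
Rh cross +/- × +/- → 3/4 Rh+, 1/4 Rh-.
Independent loci: P(type AB, Rh-negative) = 1/2 × 1/4 = 1/8.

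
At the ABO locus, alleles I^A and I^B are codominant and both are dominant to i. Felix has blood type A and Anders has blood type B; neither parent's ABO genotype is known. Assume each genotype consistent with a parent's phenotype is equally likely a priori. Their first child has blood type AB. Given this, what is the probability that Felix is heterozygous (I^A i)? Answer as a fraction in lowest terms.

Possible genotypes: Felix ∈ {I^A I^A, I^A i}; Anders ∈ {I^B I^B, I^B i}.
Weight each parental genotype pair by prior × P(type-AB child):
  I^A I^A × I^B I^B: posterior weight 4/9.
  I^A I^A × I^B i: posterior weight 2/9.
  I^A i × I^B I^B: posterior weight 2/9.
  I^A i × I^B i: posterior weight 1/9.
Sum the posterior weight over pairs where Felix is I^A i: 1/3.

1/3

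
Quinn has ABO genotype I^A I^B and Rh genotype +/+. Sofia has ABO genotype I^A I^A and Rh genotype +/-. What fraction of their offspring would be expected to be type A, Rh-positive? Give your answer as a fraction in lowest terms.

1/2

ABO cross I^A I^B × I^A I^A → offspring phenotypes: 1/2 A, 1/2 AB.
Rh cross +/+ × +/- → 1 Rh+.
Independent loci: P(type A, Rh-positive) = 1/2 × 1 = 1/2.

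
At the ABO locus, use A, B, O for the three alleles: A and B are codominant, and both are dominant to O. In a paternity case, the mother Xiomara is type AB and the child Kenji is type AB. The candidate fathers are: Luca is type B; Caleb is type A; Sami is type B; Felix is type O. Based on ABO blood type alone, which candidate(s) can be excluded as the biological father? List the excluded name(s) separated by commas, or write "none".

A candidate is excluded only if no genotype consistent with his phenotype could produce a type AB child with a type AB mother.
Felix (type O): no genotype consistent with that phenotype can produce a type-AB child with a type-AB mother.

Felix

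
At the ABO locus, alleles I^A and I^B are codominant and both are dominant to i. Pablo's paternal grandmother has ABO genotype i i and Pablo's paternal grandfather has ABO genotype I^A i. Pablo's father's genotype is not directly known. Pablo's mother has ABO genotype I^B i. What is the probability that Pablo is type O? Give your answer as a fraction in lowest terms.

3/8

Pablo's father's ABO genotype from i i × I^A i: 1/2 I^A i, 1/2 i i.
Crossing each possibility with the mother I^B i and summing P(type O): 1/2·1/4 + 1/2·1/2 = 3/8.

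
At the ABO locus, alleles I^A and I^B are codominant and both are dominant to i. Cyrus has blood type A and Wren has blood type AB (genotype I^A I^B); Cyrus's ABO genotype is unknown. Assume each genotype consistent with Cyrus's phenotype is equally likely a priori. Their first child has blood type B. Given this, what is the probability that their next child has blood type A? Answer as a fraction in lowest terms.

Possible genotypes: Cyrus ∈ {I^A I^A, I^A i}; Wren ∈ {I^A I^B}.
Weight each parental genotype pair by prior × P(type-B child):
  I^A i × I^A I^B: posterior weight 1; P(next child type A) = 1/2.
Weighted sum = 1/2.

1/2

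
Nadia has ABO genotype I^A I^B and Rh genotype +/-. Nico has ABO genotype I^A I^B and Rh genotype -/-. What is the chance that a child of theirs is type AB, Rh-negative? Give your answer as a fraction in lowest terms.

ABO cross I^A I^B × I^A I^B → offspring phenotypes: 1/4 A, 1/4 B, 1/2 AB.
Rh cross +/- × -/- → 1/2 Rh+, 1/2 Rh-.
Independent loci: P(type AB, Rh-negative) = 1/2 × 1/2 = 1/4.

1/4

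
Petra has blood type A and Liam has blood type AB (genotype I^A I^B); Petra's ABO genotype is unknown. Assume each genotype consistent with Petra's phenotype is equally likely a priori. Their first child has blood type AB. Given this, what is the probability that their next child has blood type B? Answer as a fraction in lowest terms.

1/12

Possible genotypes: Petra ∈ {I^A I^A, I^A i}; Liam ∈ {I^A I^B}.
Weight each parental genotype pair by prior × P(type-AB child):
  I^A I^A × I^A I^B: posterior weight 2/3; P(next child type B) = 0.
  I^A i × I^A I^B: posterior weight 1/3; P(next child type B) = 1/4.
Weighted sum = 1/12.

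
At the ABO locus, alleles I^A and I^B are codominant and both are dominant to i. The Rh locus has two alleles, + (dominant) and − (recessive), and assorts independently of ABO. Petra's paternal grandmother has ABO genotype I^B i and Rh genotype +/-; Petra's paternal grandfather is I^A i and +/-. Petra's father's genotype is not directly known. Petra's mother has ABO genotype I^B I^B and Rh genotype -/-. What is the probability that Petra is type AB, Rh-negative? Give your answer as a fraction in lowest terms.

1/8

Petra's father's ABO genotype from I^B i × I^A i: 1/4 I^A I^B, 1/4 I^A i, 1/4 I^B i, 1/4 i i.
Crossing each possibility with the mother I^B I^B and summing P(type AB): 1/4·1/2 + 1/4·1/2 + 1/4·0 + 1/4·0 = 1/4.
Similarly for Rh via the father's Rh distribution: P(Rh-) = 1/2.
Independent loci: 1/4 × 1/2 = 1/8.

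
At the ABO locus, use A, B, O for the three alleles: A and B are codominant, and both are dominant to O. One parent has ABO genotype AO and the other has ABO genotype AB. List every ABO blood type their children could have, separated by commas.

A, B, AB

Gametes from AO × AB give offspring ABO genotypes AA, AB, AO, BO, i.e. phenotypes A, B, AB.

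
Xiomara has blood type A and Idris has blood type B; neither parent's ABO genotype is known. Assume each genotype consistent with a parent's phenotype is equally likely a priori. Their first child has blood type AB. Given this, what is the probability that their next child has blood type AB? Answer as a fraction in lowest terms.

25/36

Possible genotypes: Xiomara ∈ {AA, AO}; Idris ∈ {BB, BO}.
Weight each parental genotype pair by prior × P(type-AB child):
  AA × BB: posterior weight 4/9; P(next child type AB) = 1.
  AA × BO: posterior weight 2/9; P(next child type AB) = 1/2.
  AO × BB: posterior weight 2/9; P(next child type AB) = 1/2.
  AO × BO: posterior weight 1/9; P(next child type AB) = 1/4.
Weighted sum = 25/36.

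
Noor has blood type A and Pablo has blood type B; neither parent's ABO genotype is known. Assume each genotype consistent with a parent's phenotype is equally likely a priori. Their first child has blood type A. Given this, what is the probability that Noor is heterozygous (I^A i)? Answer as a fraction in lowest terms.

1/3

Possible genotypes: Noor ∈ {I^A I^A, I^A i}; Pablo ∈ {I^B I^B, I^B i}.
Weight each parental genotype pair by prior × P(type-A child):
  I^A I^A × I^B i: posterior weight 2/3.
  I^A i × I^B i: posterior weight 1/3.
Sum the posterior weight over pairs where Noor is I^A i: 1/3.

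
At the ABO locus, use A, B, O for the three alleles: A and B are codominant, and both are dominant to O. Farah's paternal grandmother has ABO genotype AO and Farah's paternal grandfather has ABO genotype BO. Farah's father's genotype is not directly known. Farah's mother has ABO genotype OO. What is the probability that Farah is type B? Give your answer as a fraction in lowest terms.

Farah's father's ABO genotype from AO × BO: 1/4 AB, 1/4 AO, 1/4 BO, 1/4 OO.
Crossing each possibility with the mother OO and summing P(type B): 1/4·1/2 + 1/4·0 + 1/4·1/2 + 1/4·0 = 1/4.

1/4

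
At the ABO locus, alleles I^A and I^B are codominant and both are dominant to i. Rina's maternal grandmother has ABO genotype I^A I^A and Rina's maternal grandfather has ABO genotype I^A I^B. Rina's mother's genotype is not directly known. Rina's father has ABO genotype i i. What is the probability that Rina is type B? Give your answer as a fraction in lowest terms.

1/4

Rina's mother's ABO genotype from I^A I^A × I^A I^B: 1/2 I^A I^A, 1/2 I^A I^B.
Crossing each possibility with the father i i and summing P(type B): 1/2·0 + 1/2·1/2 = 1/4.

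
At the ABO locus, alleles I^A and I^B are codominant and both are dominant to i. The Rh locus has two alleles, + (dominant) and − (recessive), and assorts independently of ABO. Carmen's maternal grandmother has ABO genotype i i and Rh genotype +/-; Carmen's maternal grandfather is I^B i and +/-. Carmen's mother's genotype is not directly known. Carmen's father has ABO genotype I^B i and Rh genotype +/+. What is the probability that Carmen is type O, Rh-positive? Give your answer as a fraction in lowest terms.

3/8

Carmen's mother's ABO genotype from i i × I^B i: 1/2 I^B i, 1/2 i i.
Crossing each possibility with the father I^B i and summing P(type O): 1/2·1/4 + 1/2·1/2 = 3/8.
Similarly for Rh via the mother's Rh distribution: P(Rh+) = 1.
Independent loci: 3/8 × 1 = 3/8.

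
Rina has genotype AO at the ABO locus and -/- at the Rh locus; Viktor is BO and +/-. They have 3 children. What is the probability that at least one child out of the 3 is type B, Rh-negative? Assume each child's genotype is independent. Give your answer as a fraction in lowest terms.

169/512

ABO cross AO × BO → 1/4 O, 1/4 A, 1/4 B, 1/4 AB.
Rh cross -/- × +/- → 1/2 Rh+, 1/2 Rh-; so P(type B, Rh-negative) = 1/4 × 1/2 = 1/8 per child.
P(none) = (7/8)^3 = 343/512; P(at least one) = 1 − 343/512 = 169/512.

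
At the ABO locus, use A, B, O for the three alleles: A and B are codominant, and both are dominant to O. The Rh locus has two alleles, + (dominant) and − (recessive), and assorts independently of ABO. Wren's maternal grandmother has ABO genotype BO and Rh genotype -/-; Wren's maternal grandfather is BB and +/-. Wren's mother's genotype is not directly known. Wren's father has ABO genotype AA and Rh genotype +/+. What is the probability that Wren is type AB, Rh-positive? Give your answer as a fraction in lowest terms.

Wren's mother's ABO genotype from BO × BB: 1/2 BB, 1/2 BO.
Crossing each possibility with the father AA and summing P(type AB): 1/2·1 + 1/2·1/2 = 3/4.
Similarly for Rh via the mother's Rh distribution: P(Rh+) = 1.
Independent loci: 3/4 × 1 = 3/4.

3/4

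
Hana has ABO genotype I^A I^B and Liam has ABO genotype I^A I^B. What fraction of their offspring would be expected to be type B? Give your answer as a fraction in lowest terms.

ABO cross I^A I^B × I^A I^B → offspring phenotypes: 1/4 A, 1/4 B, 1/2 AB.
So P(type B) = 1/4.

1/4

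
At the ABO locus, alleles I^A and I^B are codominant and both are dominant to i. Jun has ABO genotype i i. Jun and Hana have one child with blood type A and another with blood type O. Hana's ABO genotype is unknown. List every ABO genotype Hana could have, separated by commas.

For each candidate genotype of Hana, check whether crossing it with i i can produce every observed child phenotype.
  I^A I^A → possible child types {A} ✗
  I^A I^B → possible child types {A, B} ✗
  I^A i → possible child types {O, A} ✓
  I^B I^B → possible child types {B} ✗
  I^B i → possible child types {O, B} ✗
  i i → possible child types {O} ✗

I^A i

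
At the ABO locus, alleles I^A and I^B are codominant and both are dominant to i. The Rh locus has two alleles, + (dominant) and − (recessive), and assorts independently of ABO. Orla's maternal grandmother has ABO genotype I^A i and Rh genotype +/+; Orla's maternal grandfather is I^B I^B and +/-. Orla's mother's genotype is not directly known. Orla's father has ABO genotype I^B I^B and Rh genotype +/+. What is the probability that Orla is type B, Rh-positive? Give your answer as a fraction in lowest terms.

3/4

Orla's mother's ABO genotype from I^A i × I^B I^B: 1/2 I^A I^B, 1/2 I^B i.
Crossing each possibility with the father I^B I^B and summing P(type B): 1/2·1/2 + 1/2·1 = 3/4.
Similarly for Rh via the mother's Rh distribution: P(Rh+) = 1.
Independent loci: 3/4 × 1 = 3/4.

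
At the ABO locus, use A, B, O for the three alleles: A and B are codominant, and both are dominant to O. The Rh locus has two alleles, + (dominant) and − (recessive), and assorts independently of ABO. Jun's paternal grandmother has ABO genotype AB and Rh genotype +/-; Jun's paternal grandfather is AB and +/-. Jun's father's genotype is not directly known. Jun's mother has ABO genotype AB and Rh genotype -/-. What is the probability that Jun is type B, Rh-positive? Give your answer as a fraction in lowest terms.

1/8

Jun's father's ABO genotype from AB × AB: 1/4 AA, 1/2 AB, 1/4 BB.
Crossing each possibility with the mother AB and summing P(type B): 1/4·0 + 1/2·1/4 + 1/4·1/2 = 1/4.
Similarly for Rh via the father's Rh distribution: P(Rh+) = 1/2.
Independent loci: 1/4 × 1/2 = 1/8.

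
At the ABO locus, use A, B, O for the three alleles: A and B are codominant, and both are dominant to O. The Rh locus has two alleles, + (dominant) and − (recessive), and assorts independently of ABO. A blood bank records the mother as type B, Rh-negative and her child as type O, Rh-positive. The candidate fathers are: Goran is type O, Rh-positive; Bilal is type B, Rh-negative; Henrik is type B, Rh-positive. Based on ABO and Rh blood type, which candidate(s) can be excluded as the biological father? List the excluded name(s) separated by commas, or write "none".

Bilal

A candidate is excluded only if no genotype consistent with his phenotype could produce a type O, Rh-positive child with a type B, Rh-negative mother.
Bilal (type B, Rh-): no genotype consistent with that phenotype can produce a type-O Rh+ child with a type-B mother.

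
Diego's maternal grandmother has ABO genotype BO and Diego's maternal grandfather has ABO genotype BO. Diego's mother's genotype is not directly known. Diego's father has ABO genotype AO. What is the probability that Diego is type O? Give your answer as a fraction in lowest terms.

Diego's mother's ABO genotype from BO × BO: 1/4 BB, 1/2 BO, 1/4 OO.
Crossing each possibility with the father AO and summing P(type O): 1/4·0 + 1/2·1/4 + 1/4·1/2 = 1/4.

1/4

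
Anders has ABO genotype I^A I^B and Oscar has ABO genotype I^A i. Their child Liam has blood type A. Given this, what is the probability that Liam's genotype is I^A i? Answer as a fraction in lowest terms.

Cross I^A I^B × I^A i → 1/4 I^A I^A, 1/4 I^A I^B, 1/4 I^A i, 1/4 I^B i.
Type-A genotypes among offspring: I^A I^A (1/4), I^A i (1/4); total 1/2.
P(I^A i | type A) = (1/4) / (1/2) = 1/2.

1/2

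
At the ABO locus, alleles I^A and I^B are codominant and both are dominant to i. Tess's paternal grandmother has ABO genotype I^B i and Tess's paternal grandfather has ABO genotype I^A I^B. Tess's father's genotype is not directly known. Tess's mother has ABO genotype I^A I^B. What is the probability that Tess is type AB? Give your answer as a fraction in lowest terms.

Tess's father's ABO genotype from I^B i × I^A I^B: 1/4 I^A I^B, 1/4 I^A i, 1/4 I^B I^B, 1/4 I^B i.
Crossing each possibility with the mother I^A I^B and summing P(type AB): 1/4·1/2 + 1/4·1/4 + 1/4·1/2 + 1/4·1/4 = 3/8.

3/8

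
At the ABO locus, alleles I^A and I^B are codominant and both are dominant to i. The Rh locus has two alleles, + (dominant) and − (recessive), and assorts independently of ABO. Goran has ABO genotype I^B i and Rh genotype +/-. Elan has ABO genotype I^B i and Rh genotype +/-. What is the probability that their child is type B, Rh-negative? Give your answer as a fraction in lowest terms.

3/16

ABO cross I^B i × I^B i → offspring phenotypes: 1/4 O, 3/4 B.
Rh cross +/- × +/- → 3/4 Rh+, 1/4 Rh-.
Independent loci: P(type B, Rh-negative) = 3/4 × 1/4 = 3/16.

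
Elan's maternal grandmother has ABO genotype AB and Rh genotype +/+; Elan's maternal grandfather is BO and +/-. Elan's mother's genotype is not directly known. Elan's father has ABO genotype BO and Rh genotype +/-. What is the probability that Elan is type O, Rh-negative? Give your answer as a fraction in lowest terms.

1/64

Elan's mother's ABO genotype from AB × BO: 1/4 AB, 1/4 AO, 1/4 BB, 1/4 BO.
Crossing each possibility with the father BO and summing P(type O): 1/4·0 + 1/4·1/4 + 1/4·0 + 1/4·1/4 = 1/8.
Similarly for Rh via the mother's Rh distribution: P(Rh-) = 1/8.
Independent loci: 1/8 × 1/8 = 1/64.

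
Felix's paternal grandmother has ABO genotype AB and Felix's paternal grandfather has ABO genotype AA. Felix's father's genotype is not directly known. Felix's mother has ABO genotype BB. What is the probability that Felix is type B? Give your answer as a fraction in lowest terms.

1/4

Felix's father's ABO genotype from AB × AA: 1/2 AA, 1/2 AB.
Crossing each possibility with the mother BB and summing P(type B): 1/2·0 + 1/2·1/2 = 1/4.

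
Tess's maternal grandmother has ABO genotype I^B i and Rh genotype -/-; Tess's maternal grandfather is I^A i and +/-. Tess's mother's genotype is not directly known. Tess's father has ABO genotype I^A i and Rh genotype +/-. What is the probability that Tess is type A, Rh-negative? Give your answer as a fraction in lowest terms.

Tess's mother's ABO genotype from I^B i × I^A i: 1/4 I^A I^B, 1/4 I^A i, 1/4 I^B i, 1/4 i i.
Crossing each possibility with the father I^A i and summing P(type A): 1/4·1/2 + 1/4·3/4 + 1/4·1/4 + 1/4·1/2 = 1/2.
Similarly for Rh via the mother's Rh distribution: P(Rh-) = 3/8.
Independent loci: 1/2 × 3/8 = 3/16.

3/16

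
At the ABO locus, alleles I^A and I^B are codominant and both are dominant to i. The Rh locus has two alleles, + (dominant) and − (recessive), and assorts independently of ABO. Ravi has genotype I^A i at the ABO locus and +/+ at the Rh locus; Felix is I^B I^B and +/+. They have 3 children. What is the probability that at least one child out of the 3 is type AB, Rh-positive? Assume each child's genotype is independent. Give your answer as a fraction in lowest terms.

7/8

ABO cross I^A i × I^B I^B → 1/2 B, 1/2 AB.
Rh cross +/+ × +/+ → 1 Rh+; so P(type AB, Rh-positive) = 1/2 × 1 = 1/2 per child.
P(none) = (1/2)^3 = 1/8; P(at least one) = 1 − 1/8 = 7/8.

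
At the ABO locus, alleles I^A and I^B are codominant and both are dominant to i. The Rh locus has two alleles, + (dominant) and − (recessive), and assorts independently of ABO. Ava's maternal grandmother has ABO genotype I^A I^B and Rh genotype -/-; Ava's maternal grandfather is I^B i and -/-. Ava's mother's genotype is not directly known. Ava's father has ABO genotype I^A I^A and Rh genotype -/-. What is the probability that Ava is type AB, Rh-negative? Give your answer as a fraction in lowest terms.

1/2

Ava's mother's ABO genotype from I^A I^B × I^B i: 1/4 I^A I^B, 1/4 I^A i, 1/4 I^B I^B, 1/4 I^B i.
Crossing each possibility with the father I^A I^A and summing P(type AB): 1/4·1/2 + 1/4·0 + 1/4·1 + 1/4·1/2 = 1/2.
Similarly for Rh via the mother's Rh distribution: P(Rh-) = 1.
Independent loci: 1/2 × 1 = 1/2.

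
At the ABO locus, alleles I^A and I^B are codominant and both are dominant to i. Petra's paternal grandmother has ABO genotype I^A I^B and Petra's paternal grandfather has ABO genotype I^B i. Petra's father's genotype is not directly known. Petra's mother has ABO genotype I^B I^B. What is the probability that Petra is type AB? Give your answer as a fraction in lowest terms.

1/4

Petra's father's ABO genotype from I^A I^B × I^B i: 1/4 I^A I^B, 1/4 I^A i, 1/4 I^B I^B, 1/4 I^B i.
Crossing each possibility with the mother I^B I^B and summing P(type AB): 1/4·1/2 + 1/4·1/2 + 1/4·0 + 1/4·0 = 1/4.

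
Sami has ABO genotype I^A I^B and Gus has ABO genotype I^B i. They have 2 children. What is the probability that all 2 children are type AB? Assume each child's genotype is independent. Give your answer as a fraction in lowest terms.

ABO cross I^A I^B × I^B i → 1/4 A, 1/2 B, 1/4 AB.
So P(type AB) = 1/4 per child.
All 2 independent: (1/4)^2 = 1/16.

1/16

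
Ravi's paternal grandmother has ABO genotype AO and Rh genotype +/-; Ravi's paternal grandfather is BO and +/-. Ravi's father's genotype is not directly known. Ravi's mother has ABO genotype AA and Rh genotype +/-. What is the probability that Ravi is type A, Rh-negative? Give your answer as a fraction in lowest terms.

Ravi's father's ABO genotype from AO × BO: 1/4 AB, 1/4 AO, 1/4 BO, 1/4 OO.
Crossing each possibility with the mother AA and summing P(type A): 1/4·1/2 + 1/4·1 + 1/4·1/2 + 1/4·1 = 3/4.
Similarly for Rh via the father's Rh distribution: P(Rh-) = 1/4.
Independent loci: 3/4 × 1/4 = 3/16.

3/16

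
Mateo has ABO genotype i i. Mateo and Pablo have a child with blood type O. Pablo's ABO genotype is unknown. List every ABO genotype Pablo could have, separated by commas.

For each candidate genotype of Pablo, check whether crossing it with i i can produce every observed child phenotype.
  I^A I^A → possible child types {A} ✗
  I^A I^B → possible child types {A, B} ✗
  I^A i → possible child types {O, A} ✓
  I^B I^B → possible child types {B} ✗
  I^B i → possible child types {O, B} ✓
  i i → possible child types {O} ✓

I^A i, I^B i, i i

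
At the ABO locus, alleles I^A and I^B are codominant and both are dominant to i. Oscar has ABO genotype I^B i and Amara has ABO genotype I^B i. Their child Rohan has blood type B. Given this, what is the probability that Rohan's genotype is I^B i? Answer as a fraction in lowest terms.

2/3

Cross I^B i × I^B i → 1/4 I^B I^B, 1/2 I^B i, 1/4 i i.
Type-B genotypes among offspring: I^B I^B (1/4), I^B i (1/2); total 3/4.
P(I^B i | type B) = (1/2) / (3/4) = 2/3.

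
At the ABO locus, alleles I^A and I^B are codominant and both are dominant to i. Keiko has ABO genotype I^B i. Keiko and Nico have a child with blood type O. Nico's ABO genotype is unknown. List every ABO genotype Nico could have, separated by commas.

I^A i, I^B i, i i

For each candidate genotype of Nico, check whether crossing it with I^B i can produce every observed child phenotype.
  I^A I^A → possible child types {A, AB} ✗
  I^A I^B → possible child types {A, B, AB} ✗
  I^A i → possible child types {O, A, B, AB} ✓
  I^B I^B → possible child types {B} ✗
  I^B i → possible child types {O, B} ✓
  i i → possible child types {O, B} ✓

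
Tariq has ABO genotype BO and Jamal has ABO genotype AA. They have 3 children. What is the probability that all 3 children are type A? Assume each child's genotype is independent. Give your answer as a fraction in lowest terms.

ABO cross BO × AA → 1/2 A, 1/2 AB.
So P(type A) = 1/2 per child.
All 3 independent: (1/2)^3 = 1/8.

1/8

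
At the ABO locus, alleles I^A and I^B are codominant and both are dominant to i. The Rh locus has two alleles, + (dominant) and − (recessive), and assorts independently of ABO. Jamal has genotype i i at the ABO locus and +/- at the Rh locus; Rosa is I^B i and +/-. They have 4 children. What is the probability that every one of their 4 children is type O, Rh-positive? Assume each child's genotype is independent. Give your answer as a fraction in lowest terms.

ABO cross i i × I^B i → 1/2 O, 1/2 B.
Rh cross +/- × +/- → 3/4 Rh+, 1/4 Rh-; so P(type O, Rh-positive) = 1/2 × 3/4 = 3/8 per child.
All 4 independent: (3/8)^4 = 81/4096.

81/4096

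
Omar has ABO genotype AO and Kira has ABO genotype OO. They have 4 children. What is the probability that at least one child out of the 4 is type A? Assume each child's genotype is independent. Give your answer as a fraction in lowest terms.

ABO cross AO × OO → 1/2 O, 1/2 A.
So P(type A) = 1/2 per child.
P(none) = (1/2)^4 = 1/16; P(at least one) = 1 − 1/16 = 15/16.

15/16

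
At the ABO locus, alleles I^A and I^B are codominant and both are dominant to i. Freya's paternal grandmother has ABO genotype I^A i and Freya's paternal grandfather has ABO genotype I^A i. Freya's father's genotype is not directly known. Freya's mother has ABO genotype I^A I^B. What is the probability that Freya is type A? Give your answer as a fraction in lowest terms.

1/2

Freya's father's ABO genotype from I^A i × I^A i: 1/4 I^A I^A, 1/2 I^A i, 1/4 i i.
Crossing each possibility with the mother I^A I^B and summing P(type A): 1/4·1/2 + 1/2·1/2 + 1/4·1/2 = 1/2.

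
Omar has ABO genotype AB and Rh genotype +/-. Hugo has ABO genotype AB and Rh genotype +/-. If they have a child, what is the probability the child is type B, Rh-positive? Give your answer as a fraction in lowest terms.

ABO cross AB × AB → offspring phenotypes: 1/4 A, 1/4 B, 1/2 AB.
Rh cross +/- × +/- → 3/4 Rh+, 1/4 Rh-.
Independent loci: P(type B, Rh-positive) = 1/4 × 3/4 = 3/16.

3/16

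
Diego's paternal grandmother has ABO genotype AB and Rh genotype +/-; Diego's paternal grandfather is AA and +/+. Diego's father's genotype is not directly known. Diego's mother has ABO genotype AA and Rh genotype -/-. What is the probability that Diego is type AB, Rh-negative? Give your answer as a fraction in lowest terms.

Diego's father's ABO genotype from AB × AA: 1/2 AA, 1/2 AB.
Crossing each possibility with the mother AA and summing P(type AB): 1/2·0 + 1/2·1/2 = 1/4.
Similarly for Rh via the father's Rh distribution: P(Rh-) = 1/4.
Independent loci: 1/4 × 1/4 = 1/16.

1/16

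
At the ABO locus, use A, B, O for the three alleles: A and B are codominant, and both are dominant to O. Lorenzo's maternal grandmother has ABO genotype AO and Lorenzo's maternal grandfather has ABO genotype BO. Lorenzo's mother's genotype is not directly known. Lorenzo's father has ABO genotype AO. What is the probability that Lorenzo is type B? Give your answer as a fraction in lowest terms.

Lorenzo's mother's ABO genotype from AO × BO: 1/4 AB, 1/4 AO, 1/4 BO, 1/4 OO.
Crossing each possibility with the father AO and summing P(type B): 1/4·1/4 + 1/4·0 + 1/4·1/4 + 1/4·0 = 1/8.

1/8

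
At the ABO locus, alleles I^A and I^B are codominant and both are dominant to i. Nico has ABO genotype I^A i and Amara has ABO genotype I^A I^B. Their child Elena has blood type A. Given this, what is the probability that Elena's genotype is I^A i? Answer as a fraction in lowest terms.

1/2

Cross I^A i × I^A I^B → 1/4 I^A I^A, 1/4 I^A I^B, 1/4 I^A i, 1/4 I^B i.
Type-A genotypes among offspring: I^A I^A (1/4), I^A i (1/4); total 1/2.
P(I^A i | type A) = (1/4) / (1/2) = 1/2.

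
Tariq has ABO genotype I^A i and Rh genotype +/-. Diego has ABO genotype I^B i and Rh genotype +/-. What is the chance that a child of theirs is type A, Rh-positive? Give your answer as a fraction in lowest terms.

3/16

ABO cross I^A i × I^B i → offspring phenotypes: 1/4 O, 1/4 A, 1/4 B, 1/4 AB.
Rh cross +/- × +/- → 3/4 Rh+, 1/4 Rh-.
Independent loci: P(type A, Rh-positive) = 1/4 × 3/4 = 3/16.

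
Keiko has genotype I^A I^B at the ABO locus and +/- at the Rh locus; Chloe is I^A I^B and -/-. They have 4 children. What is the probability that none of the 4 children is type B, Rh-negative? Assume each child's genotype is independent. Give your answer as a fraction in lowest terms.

2401/4096

ABO cross I^A I^B × I^A I^B → 1/4 A, 1/4 B, 1/2 AB.
Rh cross +/- × -/- → 1/2 Rh+, 1/2 Rh-; so P(type B, Rh-negative) = 1/4 × 1/2 = 1/8 per child.
P(not type B, Rh-negative) = 7/8 for one child; (7/8)^4 = 2401/4096.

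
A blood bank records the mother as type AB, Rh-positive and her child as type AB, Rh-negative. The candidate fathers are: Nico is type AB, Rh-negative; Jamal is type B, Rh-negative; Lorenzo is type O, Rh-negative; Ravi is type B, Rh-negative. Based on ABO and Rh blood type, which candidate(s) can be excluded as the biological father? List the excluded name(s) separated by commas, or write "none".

Lorenzo

A candidate is excluded only if no genotype consistent with his phenotype could produce a type AB, Rh-negative child with a type AB, Rh-positive mother.
Lorenzo (type O, Rh-): no genotype consistent with that phenotype can produce a type-AB Rh- child with a type-AB mother.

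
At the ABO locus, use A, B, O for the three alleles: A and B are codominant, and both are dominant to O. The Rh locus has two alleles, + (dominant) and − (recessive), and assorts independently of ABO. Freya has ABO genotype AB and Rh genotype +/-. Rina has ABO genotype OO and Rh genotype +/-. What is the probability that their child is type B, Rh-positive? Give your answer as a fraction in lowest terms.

3/8

ABO cross AB × OO → offspring phenotypes: 1/2 A, 1/2 B.
Rh cross +/- × +/- → 3/4 Rh+, 1/4 Rh-.
Independent loci: P(type B, Rh-positive) = 1/2 × 3/4 = 3/8.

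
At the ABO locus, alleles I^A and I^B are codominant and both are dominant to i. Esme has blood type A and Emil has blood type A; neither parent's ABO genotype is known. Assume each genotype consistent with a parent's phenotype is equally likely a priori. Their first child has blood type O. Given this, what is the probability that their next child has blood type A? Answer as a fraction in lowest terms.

3/4

Possible genotypes: Esme ∈ {I^A I^A, I^A i}; Emil ∈ {I^A I^A, I^A i}.
Weight each parental genotype pair by prior × P(type-O child):
  I^A i × I^A i: posterior weight 1; P(next child type A) = 3/4.
Weighted sum = 3/4.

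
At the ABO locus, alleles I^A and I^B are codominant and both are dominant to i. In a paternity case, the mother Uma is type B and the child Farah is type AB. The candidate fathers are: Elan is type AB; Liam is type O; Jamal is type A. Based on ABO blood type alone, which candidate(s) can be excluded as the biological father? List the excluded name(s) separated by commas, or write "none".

Liam

A candidate is excluded only if no genotype consistent with his phenotype could produce a type AB child with a type B mother.
Liam (type O): no genotype consistent with that phenotype can produce a type-AB child with a type-B mother.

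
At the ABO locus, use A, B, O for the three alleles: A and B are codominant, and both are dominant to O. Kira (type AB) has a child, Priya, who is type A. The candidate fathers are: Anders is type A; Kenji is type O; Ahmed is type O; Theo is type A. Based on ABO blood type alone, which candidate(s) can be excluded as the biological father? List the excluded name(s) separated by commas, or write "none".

A candidate is excluded only if no genotype consistent with his phenotype could produce a type A child with a type AB mother.
Every candidate has at least one consistent genotype combination, so none can be excluded.

none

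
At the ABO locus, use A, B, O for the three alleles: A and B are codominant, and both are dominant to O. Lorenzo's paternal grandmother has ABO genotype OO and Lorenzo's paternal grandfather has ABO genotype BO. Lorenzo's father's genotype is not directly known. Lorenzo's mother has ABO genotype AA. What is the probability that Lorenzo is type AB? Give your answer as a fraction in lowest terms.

Lorenzo's father's ABO genotype from OO × BO: 1/2 BO, 1/2 OO.
Crossing each possibility with the mother AA and summing P(type AB): 1/2·1/2 + 1/2·0 = 1/4.

1/4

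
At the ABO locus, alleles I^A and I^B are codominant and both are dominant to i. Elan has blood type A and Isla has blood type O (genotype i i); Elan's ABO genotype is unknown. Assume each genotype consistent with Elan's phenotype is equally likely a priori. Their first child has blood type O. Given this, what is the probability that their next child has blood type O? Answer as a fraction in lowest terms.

Possible genotypes: Elan ∈ {I^A I^A, I^A i}; Isla ∈ {i i}.
Weight each parental genotype pair by prior × P(type-O child):
  I^A i × i i: posterior weight 1; P(next child type O) = 1/2.
Weighted sum = 1/2.

1/2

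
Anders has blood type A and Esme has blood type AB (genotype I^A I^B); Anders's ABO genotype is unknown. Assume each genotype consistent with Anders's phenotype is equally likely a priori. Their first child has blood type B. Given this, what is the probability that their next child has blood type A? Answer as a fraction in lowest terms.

Possible genotypes: Anders ∈ {I^A I^A, I^A i}; Esme ∈ {I^A I^B}.
Weight each parental genotype pair by prior × P(type-B child):
  I^A i × I^A I^B: posterior weight 1; P(next child type A) = 1/2.
Weighted sum = 1/2.

1/2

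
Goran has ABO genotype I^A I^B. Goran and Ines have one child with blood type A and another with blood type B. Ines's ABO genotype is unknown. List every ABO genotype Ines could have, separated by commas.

For each candidate genotype of Ines, check whether crossing it with I^A I^B can produce every observed child phenotype.
  I^A I^A → possible child types {A, AB} ✗
  I^A I^B → possible child types {A, B, AB} ✓
  I^A i → possible child types {A, B, AB} ✓
  I^B I^B → possible child types {B, AB} ✗
  I^B i → possible child types {A, B, AB} ✓
  i i → possible child types {A, B} ✓

I^A I^B, I^A i, I^B i, i i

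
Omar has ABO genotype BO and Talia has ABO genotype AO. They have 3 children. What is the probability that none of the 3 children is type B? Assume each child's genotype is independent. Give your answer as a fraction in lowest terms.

ABO cross BO × AO → 1/4 O, 1/4 A, 1/4 B, 1/4 AB.
So P(type B) = 1/4 per child.
P(not type B) = 3/4 for one child; (3/4)^3 = 27/64.

27/64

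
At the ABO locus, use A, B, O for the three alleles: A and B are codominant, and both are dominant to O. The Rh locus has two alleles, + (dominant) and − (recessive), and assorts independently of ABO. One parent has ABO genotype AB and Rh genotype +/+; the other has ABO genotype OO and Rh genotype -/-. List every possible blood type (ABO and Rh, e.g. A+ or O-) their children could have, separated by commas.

A+, B+

Gametes from AB × OO give offspring ABO genotypes AO, BO, i.e. phenotypes A, B.
Rh cross +/+ × -/- → phenotypes Rh+.
Combining independently: A+, B+.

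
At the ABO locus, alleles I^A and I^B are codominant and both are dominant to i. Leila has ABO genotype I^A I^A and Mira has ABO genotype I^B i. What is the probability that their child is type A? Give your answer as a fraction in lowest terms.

1/2

ABO cross I^A I^A × I^B i → offspring phenotypes: 1/2 A, 1/2 AB.
So P(type A) = 1/2.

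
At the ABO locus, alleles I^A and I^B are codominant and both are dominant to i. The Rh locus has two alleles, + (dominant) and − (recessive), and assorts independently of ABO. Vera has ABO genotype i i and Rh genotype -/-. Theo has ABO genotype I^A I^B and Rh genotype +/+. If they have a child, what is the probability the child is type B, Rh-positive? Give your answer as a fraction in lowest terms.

ABO cross i i × I^A I^B → offspring phenotypes: 1/2 A, 1/2 B.
Rh cross -/- × +/+ → 1 Rh+.
Independent loci: P(type B, Rh-positive) = 1/2 × 1 = 1/2.

1/2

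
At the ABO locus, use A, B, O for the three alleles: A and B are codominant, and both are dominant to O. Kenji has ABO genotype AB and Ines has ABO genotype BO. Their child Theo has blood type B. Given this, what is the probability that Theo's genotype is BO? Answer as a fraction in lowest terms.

Cross AB × BO → 1/4 AB, 1/4 AO, 1/4 BB, 1/4 BO.
Type-B genotypes among offspring: BB (1/4), BO (1/4); total 1/2.
P(BO | type B) = (1/4) / (1/2) = 1/2.

1/2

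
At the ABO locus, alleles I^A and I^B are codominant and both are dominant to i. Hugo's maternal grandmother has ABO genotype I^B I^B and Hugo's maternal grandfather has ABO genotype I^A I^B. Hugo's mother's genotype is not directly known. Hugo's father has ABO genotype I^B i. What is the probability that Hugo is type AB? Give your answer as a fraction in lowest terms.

Hugo's mother's ABO genotype from I^B I^B × I^A I^B: 1/2 I^A I^B, 1/2 I^B I^B.
Crossing each possibility with the father I^B i and summing P(type AB): 1/2·1/4 + 1/2·0 = 1/8.

1/8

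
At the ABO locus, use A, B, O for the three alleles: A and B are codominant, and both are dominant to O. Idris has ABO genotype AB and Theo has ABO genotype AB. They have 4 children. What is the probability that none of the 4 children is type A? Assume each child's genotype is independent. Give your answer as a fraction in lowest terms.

81/256

ABO cross AB × AB → 1/4 A, 1/4 B, 1/2 AB.
So P(type A) = 1/4 per child.
P(not type A) = 3/4 for one child; (3/4)^4 = 81/256.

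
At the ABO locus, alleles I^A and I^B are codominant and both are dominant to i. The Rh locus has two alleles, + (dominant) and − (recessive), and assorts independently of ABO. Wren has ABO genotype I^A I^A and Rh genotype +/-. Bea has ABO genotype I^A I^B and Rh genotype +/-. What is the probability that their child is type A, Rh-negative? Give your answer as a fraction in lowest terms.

ABO cross I^A I^A × I^A I^B → offspring phenotypes: 1/2 A, 1/2 AB.
Rh cross +/- × +/- → 3/4 Rh+, 1/4 Rh-.
Independent loci: P(type A, Rh-negative) = 1/2 × 1/4 = 1/8.

1/8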